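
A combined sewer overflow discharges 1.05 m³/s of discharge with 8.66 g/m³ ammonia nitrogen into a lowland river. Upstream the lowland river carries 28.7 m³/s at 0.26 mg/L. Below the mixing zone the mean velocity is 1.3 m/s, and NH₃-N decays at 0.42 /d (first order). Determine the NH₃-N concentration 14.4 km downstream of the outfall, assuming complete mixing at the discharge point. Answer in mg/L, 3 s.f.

0.527 mg/L

After complete mixing, C₀ = (1.05·8.66 + 28.7·0.26) / 29.75 = 0.5565 mg/L.
Travel time t = 1.44e+04 m / 1.3 m/s = 1.108e+04 s = 0.1282 d.
C = 0.5565·exp(−0.42·0.1282) = 0.5565·0.9476 = 0.5273 mg/L.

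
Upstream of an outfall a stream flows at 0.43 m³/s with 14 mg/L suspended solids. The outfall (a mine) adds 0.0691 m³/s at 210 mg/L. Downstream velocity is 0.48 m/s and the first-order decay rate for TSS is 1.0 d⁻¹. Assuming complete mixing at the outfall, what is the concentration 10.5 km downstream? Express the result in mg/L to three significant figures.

31.9 mg/L

After complete mixing, C₀ = (0.0691·210 + 0.43·14) / 0.4991 = 41.14 mg/L.
Travel time t = 1.05e+04 m / 0.48 m/s = 2.188e+04 s = 0.2532 d.
C = 41.14·exp(−1.0·0.2532) = 41.14·0.7763 = 31.93 mg/L.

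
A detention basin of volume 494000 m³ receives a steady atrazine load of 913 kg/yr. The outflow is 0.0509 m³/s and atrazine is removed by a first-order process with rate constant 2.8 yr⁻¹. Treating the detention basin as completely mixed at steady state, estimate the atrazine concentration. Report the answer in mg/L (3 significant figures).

Outflow Q = 0.0509 m³/s × 3.156e+07 s/yr = 1.606e+06 m³/yr.
Steady-state CSTR mass balance: W = Q·C + k·V·C, so C = W/(Q + kV).
Q + kV = 1.606e+06 + 2.8·494000 = 2.989e+06 m³/yr.
C = 913/2.989e+06 = 0.0003054 kg/m³ = 0.3054 mg/L.

0.305 mg/L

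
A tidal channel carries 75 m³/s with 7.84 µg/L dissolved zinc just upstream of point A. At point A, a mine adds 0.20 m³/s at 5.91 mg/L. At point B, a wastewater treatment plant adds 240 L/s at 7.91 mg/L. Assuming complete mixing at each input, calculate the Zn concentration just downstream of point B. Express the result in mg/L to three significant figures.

7.84 µg/L = 0.00784 mg/L.
After input A: C = (75·0.00784 + 0.2·5.91) / 75.2 = 0.02354 mg/L.
240 L/s = 0.24 m³/s.
After input B: C = (75.2·0.02354 + 0.24·7.91) / 75.44 = 0.04863 mg/L.

0.0486 mg/L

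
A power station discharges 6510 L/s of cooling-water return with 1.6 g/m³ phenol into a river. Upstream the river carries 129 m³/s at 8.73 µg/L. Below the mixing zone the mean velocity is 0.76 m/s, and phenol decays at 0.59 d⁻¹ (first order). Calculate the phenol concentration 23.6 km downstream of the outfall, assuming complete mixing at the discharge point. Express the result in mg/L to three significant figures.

0.0689 mg/L

6510 L/s = 6.51 m³/s.
8.73 µg/L = 0.00873 mg/L.
After complete mixing, C₀ = (6.51·1.6 + 129·0.00873) / 135.5 = 0.08518 mg/L.
Travel time t = 2.36e+04 m / 0.76 m/s = 3.105e+04 s = 0.3594 d.
C = 0.08518·exp(−0.59·0.3594) = 0.08518·0.8089 = 0.0689 mg/L.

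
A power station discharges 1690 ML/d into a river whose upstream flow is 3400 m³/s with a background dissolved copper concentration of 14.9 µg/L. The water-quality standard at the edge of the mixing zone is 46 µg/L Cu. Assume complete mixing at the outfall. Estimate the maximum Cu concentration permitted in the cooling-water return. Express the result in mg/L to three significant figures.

1690 ML/d = 19.56 m³/s.
14.9 µg/L = 0.0149 mg/L.
46 µg/L = 0.046 mg/L.
Mass balance: 0.046·3420 = 19.56·Cₑ + 3400·0.0149.
Cₑ = (157.3 − 50.66) / 19.56 = 5.452 mg/L.

5.45 mg/L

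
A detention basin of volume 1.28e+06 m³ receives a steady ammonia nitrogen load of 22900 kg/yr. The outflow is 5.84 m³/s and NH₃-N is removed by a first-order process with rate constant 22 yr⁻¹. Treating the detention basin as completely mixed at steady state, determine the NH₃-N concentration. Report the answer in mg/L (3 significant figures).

0.108 mg/L

Outflow Q = 5.84 m³/s × 3.156e+07 s/yr = 1.843e+08 m³/yr.
Steady-state CSTR mass balance: W = Q·C + k·V·C, so C = W/(Q + kV).
Q + kV = 1.843e+08 + 22·1.28e+06 = 2.125e+08 m³/yr.
C = 22900/2.125e+08 = 0.0001078 kg/m³ = 0.1078 mg/L.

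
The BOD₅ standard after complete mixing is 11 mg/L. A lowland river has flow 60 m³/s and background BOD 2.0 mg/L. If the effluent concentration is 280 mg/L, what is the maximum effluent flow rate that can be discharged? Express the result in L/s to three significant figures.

Mass balance at complete mixing: C_std·(Q_w + Q_r) = Q_w·C_e + Q_r·C_b.
Rearranging, Q_w = Q_r·(C_std − C_b)/(C_e − C_std) = 60·(11 − 2) / (280 − 11) = 2.007 m³/s.
= 2007 L/s.

2010 L/s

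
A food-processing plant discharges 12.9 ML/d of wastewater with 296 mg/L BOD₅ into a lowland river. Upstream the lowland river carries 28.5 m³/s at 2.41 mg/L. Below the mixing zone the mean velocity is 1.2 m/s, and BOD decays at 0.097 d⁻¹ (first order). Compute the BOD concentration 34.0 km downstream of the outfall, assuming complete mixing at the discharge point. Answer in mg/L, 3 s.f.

3.82 mg/L

12.9 ML/d = 0.1493 m³/s.
After complete mixing, C₀ = (0.1493·296 + 28.5·2.41) / 28.65 = 3.94 mg/L.
Travel time t = 3.4e+04 m / 1.2 m/s = 2.833e+04 s = 0.3279 d.
C = 3.94·exp(−0.097·0.3279) = 3.94·0.9687 = 3.817 mg/L.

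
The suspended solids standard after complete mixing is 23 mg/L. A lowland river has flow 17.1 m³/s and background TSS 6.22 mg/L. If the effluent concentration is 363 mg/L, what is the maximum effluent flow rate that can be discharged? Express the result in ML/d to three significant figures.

72.9 ML/d

Mass balance at complete mixing: C_std·(Q_w + Q_r) = Q_w·C_e + Q_r·C_b.
Rearranging, Q_w = Q_r·(C_std − C_b)/(C_e − C_std) = 17.1·(23 − 6.22) / (363 − 23) = 0.8439 m³/s.
= 72.92 ML/d.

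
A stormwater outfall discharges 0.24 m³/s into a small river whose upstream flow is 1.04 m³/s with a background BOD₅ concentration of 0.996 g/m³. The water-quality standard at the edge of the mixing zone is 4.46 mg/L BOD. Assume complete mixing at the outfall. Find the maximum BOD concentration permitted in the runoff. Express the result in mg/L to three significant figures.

Mass balance: 4.46·1.28 = 0.24·Cₑ + 1.04·0.996.
Cₑ = (5.709 − 1.036) / 0.24 = 19.47 mg/L.

19.5 mg/L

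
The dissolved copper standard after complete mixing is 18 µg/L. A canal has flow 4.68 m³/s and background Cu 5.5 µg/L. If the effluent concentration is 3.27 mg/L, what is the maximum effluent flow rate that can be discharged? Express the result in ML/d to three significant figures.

1.55 ML/d

5.5 µg/L = 0.0055 mg/L.
18 µg/L = 0.018 mg/L.
Mass balance at complete mixing: C_std·(Q_w + Q_r) = Q_w·C_e + Q_r·C_b.
Rearranging, Q_w = Q_r·(C_std − C_b)/(C_e − C_std) = 4.68·(0.018 − 0.0055) / (3.27 − 0.018) = 0.01799 m³/s.
= 1.554 ML/d.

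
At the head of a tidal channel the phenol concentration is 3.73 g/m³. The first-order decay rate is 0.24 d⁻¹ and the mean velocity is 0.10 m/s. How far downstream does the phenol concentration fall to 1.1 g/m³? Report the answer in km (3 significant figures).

44.0 km

From C = C₀·e^(−kt), t = ln(C₀/C)/k = ln(3.73/1.1)/0.24 = 1.221/0.24 = 5.088 d.
Distance = v·t = 0.10 m/s × 4.396e+05 s = 4.396e+04 m = 43.96 km.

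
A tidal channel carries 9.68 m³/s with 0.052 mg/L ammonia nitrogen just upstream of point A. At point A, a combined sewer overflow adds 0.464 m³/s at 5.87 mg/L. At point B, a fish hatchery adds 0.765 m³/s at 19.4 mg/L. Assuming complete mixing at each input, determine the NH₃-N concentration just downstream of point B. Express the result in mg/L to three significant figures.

After input A: C = (9.68·0.052 + 0.464·5.87) / 10.14 = 0.3181 mg/L.
After input B: C = (10.14·0.3181 + 0.765·19.4) / 10.91 = 1.656 mg/L.

1.66 mg/L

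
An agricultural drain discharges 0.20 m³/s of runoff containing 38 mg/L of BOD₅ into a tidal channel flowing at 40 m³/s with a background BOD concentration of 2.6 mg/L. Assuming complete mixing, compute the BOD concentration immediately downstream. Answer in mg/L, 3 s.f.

2.78 mg/L

Flow-weighted mixing gives C = (0.2·38 + 40·2.6) / (0.2 + 40) = 111.6/40.2 = 2.776 mg/L.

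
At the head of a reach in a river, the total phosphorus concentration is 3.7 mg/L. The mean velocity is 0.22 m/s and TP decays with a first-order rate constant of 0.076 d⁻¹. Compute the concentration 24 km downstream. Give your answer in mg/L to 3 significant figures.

3.36 mg/L

Travel time t = 24 km / 0.22 m/s = 2.4e+04/0.22 = 1.091e+05 s = 1.263 d.
First-order decay: C = 3.7·exp(−0.076·1.263) = 3.7·0.9085 = 3.361 mg/L.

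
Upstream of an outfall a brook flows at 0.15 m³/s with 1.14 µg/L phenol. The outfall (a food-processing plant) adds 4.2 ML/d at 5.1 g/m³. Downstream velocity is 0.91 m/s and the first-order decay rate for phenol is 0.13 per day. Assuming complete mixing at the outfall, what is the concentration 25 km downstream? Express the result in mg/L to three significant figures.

4.2 ML/d = 0.04861 m³/s.
1.14 µg/L = 0.00114 mg/L.
After complete mixing, C₀ = (0.04861·5.1 + 0.15·0.00114) / 0.1986 = 1.249 mg/L.
Travel time t = 2.5e+04 m / 0.91 m/s = 2.747e+04 s = 0.318 d.
C = 1.249·exp(−0.13·0.318) = 1.249·0.9595 = 1.199 mg/L.

1.20 mg/L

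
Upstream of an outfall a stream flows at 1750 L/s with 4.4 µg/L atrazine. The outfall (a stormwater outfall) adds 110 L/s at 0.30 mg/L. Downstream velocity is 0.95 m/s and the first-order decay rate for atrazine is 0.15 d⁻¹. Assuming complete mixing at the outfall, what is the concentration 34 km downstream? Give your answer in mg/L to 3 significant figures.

110 L/s = 0.11 m³/s.
1750 L/s = 1.75 m³/s.
4.4 µg/L = 0.0044 mg/L.
After complete mixing, C₀ = (0.11·0.3 + 1.75·0.0044) / 1.86 = 0.02188 mg/L.
Travel time t = 3.4e+04 m / 0.95 m/s = 3.579e+04 s = 0.4142 d.
C = 0.02188·exp(−0.15·0.4142) = 0.02188·0.9398 = 0.02056 mg/L.

0.0206 mg/L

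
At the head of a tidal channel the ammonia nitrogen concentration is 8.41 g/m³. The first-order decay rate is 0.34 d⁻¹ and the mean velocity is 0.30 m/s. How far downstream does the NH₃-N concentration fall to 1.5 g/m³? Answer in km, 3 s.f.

131 km

From C = C₀·e^(−kt), t = ln(C₀/C)/k = ln(8.41/1.5)/0.34 = 1.724/0.34 = 5.07 d.
Distance = v·t = 0.30 m/s × 4.381e+05 s = 1.314e+05 m = 131.4 km.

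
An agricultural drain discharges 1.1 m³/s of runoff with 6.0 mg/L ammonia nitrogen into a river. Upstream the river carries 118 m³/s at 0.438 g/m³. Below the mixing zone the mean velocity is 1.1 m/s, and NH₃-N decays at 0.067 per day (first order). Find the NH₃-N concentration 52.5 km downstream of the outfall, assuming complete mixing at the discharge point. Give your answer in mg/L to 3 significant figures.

0.472 mg/L

After complete mixing, C₀ = (1.1·6 + 118·0.438) / 119.1 = 0.4894 mg/L.
Travel time t = 5.25e+04 m / 1.1 m/s = 4.773e+04 s = 0.5524 d.
C = 0.4894·exp(−0.067·0.5524) = 0.4894·0.9637 = 0.4716 mg/L.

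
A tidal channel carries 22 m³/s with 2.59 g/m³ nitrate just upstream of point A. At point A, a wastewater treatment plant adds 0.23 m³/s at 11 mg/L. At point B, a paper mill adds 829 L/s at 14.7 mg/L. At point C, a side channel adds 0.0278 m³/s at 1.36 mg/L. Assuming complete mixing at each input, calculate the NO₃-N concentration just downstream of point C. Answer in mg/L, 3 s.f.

3.11 mg/L

After input A: C = (22·2.59 + 0.23·11) / 22.23 = 2.677 mg/L.
829 L/s = 0.829 m³/s.
After input B: C = (22.23·2.677 + 0.829·14.7) / 23.06 = 3.109 mg/L.
After input C: C = (23.06·3.109 + 0.0278·1.36) / 23.09 = 3.107 mg/L.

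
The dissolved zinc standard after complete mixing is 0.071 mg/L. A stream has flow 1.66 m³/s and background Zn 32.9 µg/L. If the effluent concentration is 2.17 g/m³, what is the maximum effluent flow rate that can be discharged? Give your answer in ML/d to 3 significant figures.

32.9 µg/L = 0.0329 mg/L.
Mass balance at complete mixing: C_std·(Q_w + Q_r) = Q_w·C_e + Q_r·C_b.
Rearranging, Q_w = Q_r·(C_std − C_b)/(C_e − C_std) = 1.66·(0.071 − 0.0329) / (2.17 − 0.071) = 0.03013 m³/s.
= 2.603 ML/d.

2.60 ML/d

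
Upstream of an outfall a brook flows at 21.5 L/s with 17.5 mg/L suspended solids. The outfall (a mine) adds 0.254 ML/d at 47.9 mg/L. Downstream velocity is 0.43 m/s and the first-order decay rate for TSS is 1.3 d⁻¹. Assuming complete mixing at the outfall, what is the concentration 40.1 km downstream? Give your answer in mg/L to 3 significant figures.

5.20 mg/L

0.254 ML/d = 0.00294 m³/s.
21.5 L/s = 0.0215 m³/s.
After complete mixing, C₀ = (0.00294·47.9 + 0.0215·17.5) / 0.02444 = 21.16 mg/L.
Travel time t = 4.01e+04 m / 0.43 m/s = 9.326e+04 s = 1.079 d.
C = 21.16·exp(−1.3·1.079) = 21.16·0.2458 = 5.201 mg/L.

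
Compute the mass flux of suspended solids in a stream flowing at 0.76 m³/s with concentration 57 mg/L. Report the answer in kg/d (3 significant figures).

Mass flux = Q·C = 0.76 m³/s × 57 g/m³ = 43.32 g/s.
= 43.32 g/s × 86.4 = 3743 kg/d.

3740 kg/d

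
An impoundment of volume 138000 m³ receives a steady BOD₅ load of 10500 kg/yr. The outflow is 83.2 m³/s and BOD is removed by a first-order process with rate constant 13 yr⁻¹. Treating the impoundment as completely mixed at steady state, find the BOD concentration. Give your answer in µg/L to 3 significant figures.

Outflow Q = 83.2 m³/s × 3.156e+07 s/yr = 2.626e+09 m³/yr.
Steady-state CSTR mass balance: W = Q·C + k·V·C, so C = W/(Q + kV).
Q + kV = 2.626e+09 + 13·138000 = 2.627e+09 m³/yr.
C = 10500/2.627e+09 = 3.996e-06 kg/m³ = 0.003996 mg/L = 3.996 µg/L.

4.00 µg/L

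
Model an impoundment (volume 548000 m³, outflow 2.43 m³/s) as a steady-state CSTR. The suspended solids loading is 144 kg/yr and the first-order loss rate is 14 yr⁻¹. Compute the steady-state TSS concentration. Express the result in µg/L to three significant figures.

Outflow Q = 2.43 m³/s × 3.156e+07 s/yr = 7.668e+07 m³/yr.
Steady-state CSTR mass balance: W = Q·C + k·V·C, so C = W/(Q + kV).
Q + kV = 7.668e+07 + 14·548000 = 8.436e+07 m³/yr.
C = 144/8.436e+07 = 1.707e-06 kg/m³ = 0.001707 mg/L = 1.707 µg/L.

1.71 µg/L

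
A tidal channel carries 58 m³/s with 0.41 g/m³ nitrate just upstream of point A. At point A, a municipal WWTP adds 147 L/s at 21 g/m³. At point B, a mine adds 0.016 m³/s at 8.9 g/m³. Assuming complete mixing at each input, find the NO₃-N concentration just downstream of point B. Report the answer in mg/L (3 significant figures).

147 L/s = 0.147 m³/s.
After input A: C = (58·0.41 + 0.147·21) / 58.15 = 0.4621 mg/L.
After input B: C = (58.15·0.4621 + 0.016·8.9) / 58.16 = 0.4644 mg/L.

0.464 mg/L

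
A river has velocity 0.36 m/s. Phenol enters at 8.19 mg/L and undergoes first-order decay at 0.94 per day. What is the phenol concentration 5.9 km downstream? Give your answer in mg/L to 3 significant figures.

6.85 mg/L

Travel time t = 5.9 km / 0.36 m/s = 5900/0.36 = 1.639e+04 s = 0.1897 d.
First-order decay: C = 8.19·exp(−0.94·0.1897) = 8.19·0.8367 = 6.852 mg/L.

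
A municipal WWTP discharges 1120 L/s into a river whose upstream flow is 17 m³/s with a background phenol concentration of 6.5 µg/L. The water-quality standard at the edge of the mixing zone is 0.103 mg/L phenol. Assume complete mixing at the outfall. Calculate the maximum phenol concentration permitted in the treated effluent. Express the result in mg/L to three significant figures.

1.57 mg/L

1120 L/s = 1.12 m³/s.
6.5 µg/L = 0.0065 mg/L.
Mass balance: 0.103·18.12 = 1.12·Cₑ + 17·0.0065.
Cₑ = (1.866 − 0.1105) / 1.12 = 1.568 mg/L.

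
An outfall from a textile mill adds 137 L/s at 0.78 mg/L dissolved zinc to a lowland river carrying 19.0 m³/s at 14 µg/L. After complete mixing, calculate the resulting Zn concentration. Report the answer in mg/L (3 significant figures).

0.0195 mg/L

137 L/s = 0.137 m³/s.
14 µg/L = 0.014 mg/L.
By mass balance at complete mixing, C = (0.137·0.78 + 19·0.014) / (0.137 + 19) = 0.3729/19.14 = 0.01948 mg/L.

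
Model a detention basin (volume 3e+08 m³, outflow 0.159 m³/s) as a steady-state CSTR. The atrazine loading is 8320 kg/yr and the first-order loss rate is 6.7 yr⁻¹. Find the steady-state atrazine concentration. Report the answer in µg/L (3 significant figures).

4.13 µg/L

Outflow Q = 0.159 m³/s × 3.156e+07 s/yr = 5.018e+06 m³/yr.
Steady-state CSTR mass balance: W = Q·C + k·V·C, so C = W/(Q + kV).
Q + kV = 5.018e+06 + 6.7·3e+08 = 2.015e+09 m³/yr.
C = 8320/2.015e+09 = 4.129e-06 kg/m³ = 0.004129 mg/L = 4.129 µg/L.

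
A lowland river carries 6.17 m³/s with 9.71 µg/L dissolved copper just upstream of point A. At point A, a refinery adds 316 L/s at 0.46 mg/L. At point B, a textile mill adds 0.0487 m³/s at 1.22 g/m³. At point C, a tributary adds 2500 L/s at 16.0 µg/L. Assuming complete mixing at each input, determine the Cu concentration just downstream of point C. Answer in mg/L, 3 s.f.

9.71 µg/L = 0.00971 mg/L.
316 L/s = 0.316 m³/s.
After input A: C = (6.17·0.00971 + 0.316·0.46) / 6.486 = 0.03165 mg/L.
After input B: C = (6.486·0.03165 + 0.0487·1.22) / 6.535 = 0.0405 mg/L.
2500 L/s = 2.5 m³/s.
16.0 µg/L = 0.016 mg/L.
After input C: C = (6.535·0.0405 + 2.5·0.016) / 9.035 = 0.03372 mg/L.

0.0337 mg/L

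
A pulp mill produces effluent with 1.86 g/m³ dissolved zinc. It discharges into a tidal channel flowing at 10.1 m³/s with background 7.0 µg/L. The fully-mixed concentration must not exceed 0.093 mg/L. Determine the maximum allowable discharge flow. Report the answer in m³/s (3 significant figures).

0.492 m³/s

7.0 µg/L = 0.007 mg/L.
Mass balance at complete mixing: C_std·(Q_w + Q_r) = Q_w·C_e + Q_r·C_b.
Rearranging, Q_w = Q_r·(C_std − C_b)/(C_e − C_std) = 10.1·(0.093 − 0.007) / (1.86 − 0.093) = 0.4916 m³/s.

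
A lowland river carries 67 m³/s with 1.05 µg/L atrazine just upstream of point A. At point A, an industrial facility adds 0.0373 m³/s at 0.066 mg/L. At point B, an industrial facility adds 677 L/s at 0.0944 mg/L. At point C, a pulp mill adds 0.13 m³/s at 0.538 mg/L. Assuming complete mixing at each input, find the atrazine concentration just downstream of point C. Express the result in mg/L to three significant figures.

1.05 µg/L = 0.00105 mg/L.
After input A: C = (67·0.00105 + 0.0373·0.066) / 67.04 = 0.001086 mg/L.
677 L/s = 0.677 m³/s.
After input B: C = (67.04·0.001086 + 0.677·0.0944) / 67.71 = 0.002019 mg/L.
After input C: C = (67.71·0.002019 + 0.13·0.538) / 67.84 = 0.003046 mg/L.

0.00305 mg/L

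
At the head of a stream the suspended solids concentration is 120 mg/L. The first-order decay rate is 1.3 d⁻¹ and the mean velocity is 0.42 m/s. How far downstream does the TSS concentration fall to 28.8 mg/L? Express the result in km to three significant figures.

From C = C₀·e^(−kt), t = ln(C₀/C)/k = ln(120/28.8)/1.3 = 1.427/1.3 = 1.098 d.
Distance = v·t = 0.42 m/s × 9.485e+04 s = 3.984e+04 m = 39.84 km.

39.8 km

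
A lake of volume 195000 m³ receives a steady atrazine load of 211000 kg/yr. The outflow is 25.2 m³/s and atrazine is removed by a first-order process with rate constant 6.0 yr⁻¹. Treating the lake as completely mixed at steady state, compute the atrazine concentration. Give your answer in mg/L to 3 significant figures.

0.265 mg/L

Outflow Q = 25.2 m³/s × 3.156e+07 s/yr = 7.953e+08 m³/yr.
Steady-state CSTR mass balance: W = Q·C + k·V·C, so C = W/(Q + kV).
Q + kV = 7.953e+08 + 6.0·195000 = 7.964e+08 m³/yr.
C = 211000/7.964e+08 = 0.0002649 kg/m³ = 0.2649 mg/L.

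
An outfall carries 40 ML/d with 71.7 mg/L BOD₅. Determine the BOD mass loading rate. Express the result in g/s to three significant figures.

33.2 g/s

40 ML/d = 0.463 m³/s.
Mass flux = Q·C = 0.463 m³/s × 71.7 g/m³ = 33.19 g/s.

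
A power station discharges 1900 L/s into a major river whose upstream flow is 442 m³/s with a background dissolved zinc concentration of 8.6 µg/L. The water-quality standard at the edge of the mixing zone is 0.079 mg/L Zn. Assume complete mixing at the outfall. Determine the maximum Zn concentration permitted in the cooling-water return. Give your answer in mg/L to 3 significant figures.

16.5 mg/L

1900 L/s = 1.9 m³/s.
8.6 µg/L = 0.0086 mg/L.
Mass balance: 0.079·443.9 = 1.9·Cₑ + 442·0.0086.
Cₑ = (35.07 − 3.801) / 1.9 = 16.46 mg/L.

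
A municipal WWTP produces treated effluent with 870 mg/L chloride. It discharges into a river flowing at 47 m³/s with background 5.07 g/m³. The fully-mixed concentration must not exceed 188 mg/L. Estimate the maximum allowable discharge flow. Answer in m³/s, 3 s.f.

12.6 m³/s

Mass balance at complete mixing: C_std·(Q_w + Q_r) = Q_w·C_e + Q_r·C_b.
Rearranging, Q_w = Q_r·(C_std − C_b)/(C_e − C_std) = 47·(188 − 5.07) / (870 − 188) = 12.61 m³/s.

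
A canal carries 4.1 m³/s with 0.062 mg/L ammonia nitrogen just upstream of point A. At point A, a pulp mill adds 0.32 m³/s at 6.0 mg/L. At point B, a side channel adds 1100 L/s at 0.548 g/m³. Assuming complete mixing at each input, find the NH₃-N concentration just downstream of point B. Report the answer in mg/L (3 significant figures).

0.503 mg/L

After input A: C = (4.1·0.062 + 0.32·6) / 4.42 = 0.4919 mg/L.
1100 L/s = 1.1 m³/s.
After input B: C = (4.42·0.4919 + 1.1·0.548) / 5.52 = 0.5031 mg/L.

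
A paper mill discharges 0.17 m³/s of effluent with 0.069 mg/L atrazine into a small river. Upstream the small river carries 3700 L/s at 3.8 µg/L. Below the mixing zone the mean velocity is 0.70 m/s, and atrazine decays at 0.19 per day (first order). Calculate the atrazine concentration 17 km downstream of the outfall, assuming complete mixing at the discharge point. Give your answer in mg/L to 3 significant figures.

0.00632 mg/L

3700 L/s = 3.7 m³/s.
3.8 µg/L = 0.0038 mg/L.
After complete mixing, C₀ = (0.17·0.069 + 3.7·0.0038) / 3.87 = 0.006664 mg/L.
Travel time t = 1.7e+04 m / 0.70 m/s = 2.429e+04 s = 0.2811 d.
C = 0.006664·exp(−0.19·0.2811) = 0.006664·0.948 = 0.006318 mg/L.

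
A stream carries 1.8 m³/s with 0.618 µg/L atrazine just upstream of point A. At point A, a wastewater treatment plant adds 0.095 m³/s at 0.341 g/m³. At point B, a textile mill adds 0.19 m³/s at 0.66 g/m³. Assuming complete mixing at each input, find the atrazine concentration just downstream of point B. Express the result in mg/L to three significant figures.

0.0762 mg/L

0.618 µg/L = 0.000618 mg/L.
After input A: C = (1.8·0.000618 + 0.095·0.341) / 1.895 = 0.01768 mg/L.
After input B: C = (1.895·0.01768 + 0.19·0.66) / 2.085 = 0.07621 mg/L.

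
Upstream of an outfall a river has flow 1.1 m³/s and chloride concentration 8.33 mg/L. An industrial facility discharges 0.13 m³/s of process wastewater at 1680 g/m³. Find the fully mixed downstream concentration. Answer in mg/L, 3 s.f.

By mass balance at complete mixing, C = (0.13·1680 + 1.1·8.33) / (0.13 + 1.1) = 227.6/1.23 = 185 mg/L.

185 mg/L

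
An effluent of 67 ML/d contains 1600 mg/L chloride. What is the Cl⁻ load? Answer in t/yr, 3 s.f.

39200 t/yr

67 ML/d = 0.7755 m³/s.
Mass flux = Q·C = 0.7755 m³/s × 1600 g/m³ = 1241 g/s.
= 1241 g/s × 31.56 = 3.915e+04 t/yr.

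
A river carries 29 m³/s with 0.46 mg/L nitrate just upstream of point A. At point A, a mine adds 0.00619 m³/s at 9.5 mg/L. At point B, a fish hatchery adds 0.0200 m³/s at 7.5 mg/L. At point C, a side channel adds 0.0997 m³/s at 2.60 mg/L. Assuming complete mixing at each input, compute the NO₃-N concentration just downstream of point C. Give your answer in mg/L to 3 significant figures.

After input A: C = (29·0.46 + 0.00619·9.5) / 29.01 = 0.4619 mg/L.
After input B: C = (29.01·0.4619 + 0.02·7.5) / 29.03 = 0.4668 mg/L.
After input C: C = (29.03·0.4668 + 0.0997·2.6) / 29.13 = 0.4741 mg/L.

0.474 mg/L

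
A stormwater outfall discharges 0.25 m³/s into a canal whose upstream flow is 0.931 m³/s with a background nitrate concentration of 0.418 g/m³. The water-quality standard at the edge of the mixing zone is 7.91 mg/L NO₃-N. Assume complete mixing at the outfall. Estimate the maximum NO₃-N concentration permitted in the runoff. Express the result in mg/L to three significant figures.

Mass balance: 7.91·1.181 = 0.25·Cₑ + 0.931·0.418.
Cₑ = (9.342 − 0.3892) / 0.25 = 35.81 mg/L.

35.8 mg/L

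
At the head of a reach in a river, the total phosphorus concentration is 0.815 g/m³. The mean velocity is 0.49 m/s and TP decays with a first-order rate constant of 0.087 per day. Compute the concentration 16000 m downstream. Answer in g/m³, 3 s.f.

Travel time t = 16000 m / 0.49 m/s = 1.6e+04/0.49 = 3.265e+04 s = 0.3779 d.
First-order decay: C = 0.815·exp(−0.087·0.3779) = 0.815·0.9677 = 0.7886 g/m³.

0.789 g/m³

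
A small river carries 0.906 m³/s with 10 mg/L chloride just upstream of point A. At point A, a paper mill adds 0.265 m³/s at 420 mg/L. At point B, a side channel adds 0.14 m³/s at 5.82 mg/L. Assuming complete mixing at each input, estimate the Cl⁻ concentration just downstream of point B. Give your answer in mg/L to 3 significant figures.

92.4 mg/L

After input A: C = (0.906·10 + 0.265·420) / 1.171 = 102.8 mg/L.
After input B: C = (1.171·102.8 + 0.14·5.82) / 1.311 = 92.43 mg/L.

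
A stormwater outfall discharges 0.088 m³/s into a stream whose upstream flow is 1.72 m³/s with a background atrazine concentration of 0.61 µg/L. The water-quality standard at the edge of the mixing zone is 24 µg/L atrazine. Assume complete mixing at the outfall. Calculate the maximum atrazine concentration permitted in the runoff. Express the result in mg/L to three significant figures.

0.61 µg/L = 0.00061 mg/L.
24 µg/L = 0.024 mg/L.
Mass balance: 0.024·1.808 = 0.088·Cₑ + 1.72·0.00061.
Cₑ = (0.04339 − 0.001049) / 0.088 = 0.4812 mg/L.

0.481 mg/L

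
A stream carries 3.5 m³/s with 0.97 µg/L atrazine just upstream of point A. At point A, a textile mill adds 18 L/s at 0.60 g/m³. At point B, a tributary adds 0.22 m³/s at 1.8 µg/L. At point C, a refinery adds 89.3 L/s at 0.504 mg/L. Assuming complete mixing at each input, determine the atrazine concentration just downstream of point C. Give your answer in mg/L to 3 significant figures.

0.0156 mg/L

0.97 µg/L = 0.00097 mg/L.
18 L/s = 0.018 m³/s.
After input A: C = (3.5·0.00097 + 0.018·0.6) / 3.518 = 0.004035 mg/L.
1.8 µg/L = 0.0018 mg/L.
After input B: C = (3.518·0.004035 + 0.22·0.0018) / 3.738 = 0.003903 mg/L.
89.3 L/s = 0.0893 m³/s.
After input C: C = (3.738·0.003903 + 0.0893·0.504) / 3.827 = 0.01557 mg/L.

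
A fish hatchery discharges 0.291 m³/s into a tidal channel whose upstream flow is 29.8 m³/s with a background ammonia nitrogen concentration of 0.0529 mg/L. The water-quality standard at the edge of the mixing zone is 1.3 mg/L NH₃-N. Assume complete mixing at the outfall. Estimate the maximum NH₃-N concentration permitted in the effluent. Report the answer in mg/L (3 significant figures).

129 mg/L

Mass balance: 1.3·30.09 = 0.291·Cₑ + 29.8·0.0529.
Cₑ = (39.12 − 1.576) / 0.291 = 129 mg/L.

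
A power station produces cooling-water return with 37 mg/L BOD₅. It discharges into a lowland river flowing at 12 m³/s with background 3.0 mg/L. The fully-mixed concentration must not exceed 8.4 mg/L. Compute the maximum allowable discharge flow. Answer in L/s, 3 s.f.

2270 L/s

Mass balance at complete mixing: C_std·(Q_w + Q_r) = Q_w·C_e + Q_r·C_b.
Rearranging, Q_w = Q_r·(C_std − C_b)/(C_e − C_std) = 12·(8.4 − 3) / (37 − 8.4) = 2.266 m³/s.
= 2266 L/s.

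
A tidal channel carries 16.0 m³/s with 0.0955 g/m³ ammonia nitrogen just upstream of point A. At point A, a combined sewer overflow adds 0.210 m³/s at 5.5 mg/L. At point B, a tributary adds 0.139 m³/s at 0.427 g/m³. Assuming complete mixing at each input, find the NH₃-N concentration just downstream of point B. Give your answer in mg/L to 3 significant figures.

0.168 mg/L

After input A: C = (16·0.0955 + 0.21·5.5) / 16.21 = 0.1655 mg/L.
After input B: C = (16.21·0.1655 + 0.139·0.427) / 16.35 = 0.1677 mg/L.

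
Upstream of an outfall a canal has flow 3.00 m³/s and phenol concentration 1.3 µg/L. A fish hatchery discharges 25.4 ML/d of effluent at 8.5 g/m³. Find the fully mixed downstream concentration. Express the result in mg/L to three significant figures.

25.4 ML/d = 0.294 m³/s.
1.3 µg/L = 0.0013 mg/L.
By mass balance at complete mixing, C = (0.294·8.5 + 3·0.0013) / (0.294 + 3) = 2.503/3.294 = 0.7598 mg/L.

0.760 mg/L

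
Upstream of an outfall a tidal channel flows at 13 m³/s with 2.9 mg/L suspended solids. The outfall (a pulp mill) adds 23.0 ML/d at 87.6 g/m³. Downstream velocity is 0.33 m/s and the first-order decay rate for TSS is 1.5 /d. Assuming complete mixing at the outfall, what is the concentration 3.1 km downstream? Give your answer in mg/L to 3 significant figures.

23.0 ML/d = 0.2662 m³/s.
After complete mixing, C₀ = (0.2662·87.6 + 13·2.9) / 13.27 = 4.6 mg/L.
Travel time t = 3100 m / 0.33 m/s = 9394 s = 0.1087 d.
C = 4.6·exp(−1.5·0.1087) = 4.6·0.8495 = 3.907 mg/L.

3.91 mg/L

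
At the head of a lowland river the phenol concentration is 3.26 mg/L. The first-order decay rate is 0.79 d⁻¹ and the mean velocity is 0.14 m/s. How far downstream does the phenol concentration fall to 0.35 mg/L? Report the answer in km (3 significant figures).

34.2 km

From C = C₀·e^(−kt), t = ln(C₀/C)/k = ln(3.26/0.35)/0.79 = 2.232/0.79 = 2.825 d.
Distance = v·t = 0.14 m/s × 2.441e+05 s = 3.417e+04 m = 34.17 km.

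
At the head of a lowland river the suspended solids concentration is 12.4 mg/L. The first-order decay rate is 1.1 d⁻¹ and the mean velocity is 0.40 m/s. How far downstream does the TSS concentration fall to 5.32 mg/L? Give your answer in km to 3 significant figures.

From C = C₀·e^(−kt), t = ln(C₀/C)/k = ln(12.4/5.32)/1.1 = 0.8462/1.1 = 0.7693 d.
Distance = v·t = 0.40 m/s × 6.647e+04 s = 2.659e+04 m = 26.59 km.

26.6 km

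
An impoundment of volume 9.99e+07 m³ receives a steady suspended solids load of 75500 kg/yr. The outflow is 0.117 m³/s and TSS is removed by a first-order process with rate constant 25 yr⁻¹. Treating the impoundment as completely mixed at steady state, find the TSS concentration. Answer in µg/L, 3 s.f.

30.2 µg/L

Outflow Q = 0.117 m³/s × 3.156e+07 s/yr = 3.692e+06 m³/yr.
Steady-state CSTR mass balance: W = Q·C + k·V·C, so C = W/(Q + kV).
Q + kV = 3.692e+06 + 25·9.99e+07 = 2.501e+09 m³/yr.
C = 75500/2.501e+09 = 3.019e-05 kg/m³ = 0.03019 mg/L = 30.19 µg/L.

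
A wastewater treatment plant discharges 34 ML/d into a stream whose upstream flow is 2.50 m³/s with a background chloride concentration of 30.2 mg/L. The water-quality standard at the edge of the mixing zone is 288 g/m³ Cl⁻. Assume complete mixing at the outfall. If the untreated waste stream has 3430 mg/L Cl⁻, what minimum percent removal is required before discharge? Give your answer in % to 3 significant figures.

34 ML/d = 0.3935 m³/s.
Mass balance: 288·2.894 = 0.3935·Cₑ + 2.5·30.2.
Cₑ = (833.3 − 75.5) / 0.3935 = 1926 mg/L.
Required removal = 1 − 1926/3430 = 43.85 %.

43.9 %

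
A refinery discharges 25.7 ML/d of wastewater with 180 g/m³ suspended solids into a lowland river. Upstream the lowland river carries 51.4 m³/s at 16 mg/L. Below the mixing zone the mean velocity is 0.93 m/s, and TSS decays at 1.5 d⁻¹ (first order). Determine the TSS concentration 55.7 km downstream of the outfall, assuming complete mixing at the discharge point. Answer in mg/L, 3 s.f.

5.99 mg/L

25.7 ML/d = 0.2975 m³/s.
After complete mixing, C₀ = (0.2975·180 + 51.4·16) / 51.7 = 16.94 mg/L.
Travel time t = 5.57e+04 m / 0.93 m/s = 5.989e+04 s = 0.6932 d.
C = 16.94·exp(−1.5·0.6932) = 16.94·0.3535 = 5.99 mg/L.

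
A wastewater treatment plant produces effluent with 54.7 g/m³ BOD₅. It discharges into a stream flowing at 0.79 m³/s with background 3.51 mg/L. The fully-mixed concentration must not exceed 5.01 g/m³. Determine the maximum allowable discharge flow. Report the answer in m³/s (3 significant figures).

Mass balance at complete mixing: C_std·(Q_w + Q_r) = Q_w·C_e + Q_r·C_b.
Rearranging, Q_w = Q_r·(C_std − C_b)/(C_e − C_std) = 0.79·(5.01 − 3.51) / (54.7 − 5.01) = 0.02385 m³/s.

0.0238 m³/s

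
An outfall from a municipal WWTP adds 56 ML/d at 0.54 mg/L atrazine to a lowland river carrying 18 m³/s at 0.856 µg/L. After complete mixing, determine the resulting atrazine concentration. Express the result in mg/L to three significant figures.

56 ML/d = 0.6481 m³/s.
0.856 µg/L = 0.000856 mg/L.
By mass balance at complete mixing, C = (0.6481·0.54 + 18·0.000856) / (0.6481 + 18) = 0.3654/18.65 = 0.01959 mg/L.

0.0196 mg/L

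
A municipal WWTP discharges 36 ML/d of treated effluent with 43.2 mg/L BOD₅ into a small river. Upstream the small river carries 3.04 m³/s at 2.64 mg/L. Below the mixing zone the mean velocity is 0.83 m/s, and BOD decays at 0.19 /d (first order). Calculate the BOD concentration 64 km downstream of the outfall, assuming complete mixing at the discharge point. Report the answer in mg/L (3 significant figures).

36 ML/d = 0.4167 m³/s.
After complete mixing, C₀ = (0.4167·43.2 + 3.04·2.64) / 3.457 = 7.529 mg/L.
Travel time t = 6.4e+04 m / 0.83 m/s = 7.711e+04 s = 0.8925 d.
C = 7.529·exp(−0.19·0.8925) = 7.529·0.844 = 6.355 mg/L.

6.35 mg/L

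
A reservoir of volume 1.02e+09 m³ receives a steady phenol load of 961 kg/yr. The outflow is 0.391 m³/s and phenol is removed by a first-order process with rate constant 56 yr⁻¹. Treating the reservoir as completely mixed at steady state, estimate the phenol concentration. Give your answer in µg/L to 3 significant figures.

Outflow Q = 0.391 m³/s × 3.156e+07 s/yr = 1.234e+07 m³/yr.
Steady-state CSTR mass balance: W = Q·C + k·V·C, so C = W/(Q + kV).
Q + kV = 1.234e+07 + 56·1.02e+09 = 5.713e+10 m³/yr.
C = 961/5.713e+10 = 1.682e-08 kg/m³ = 1.682e-05 mg/L = 0.01682 µg/L.

0.0168 µg/L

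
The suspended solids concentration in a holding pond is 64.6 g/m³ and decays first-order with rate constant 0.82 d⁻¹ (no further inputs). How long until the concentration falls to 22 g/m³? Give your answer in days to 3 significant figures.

1.31 d

t = ln(C₀/C)/k = ln(64.6/22)/0.82 = 1.077/0.82 = 1.314 d.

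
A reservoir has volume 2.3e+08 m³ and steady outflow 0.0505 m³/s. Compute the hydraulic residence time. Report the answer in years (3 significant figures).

144 yr

Q = 0.0505 m³/s × 3.156e+07 s/yr = 1.594e+06 m³/yr.
Hydraulic residence time τ = V/Q = 2.3e+08/1.594e+06 = 144.3 yr.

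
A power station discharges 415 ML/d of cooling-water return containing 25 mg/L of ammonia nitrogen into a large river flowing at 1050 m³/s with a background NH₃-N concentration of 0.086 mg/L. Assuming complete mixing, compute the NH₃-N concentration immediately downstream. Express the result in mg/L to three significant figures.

0.199 mg/L

415 ML/d = 4.803 m³/s.
Conservation of mass across the mixing zone: C = (4.803·25 + 1050·0.086) / (4.803 + 1050) = 210.4/1055 = 0.1995 mg/L.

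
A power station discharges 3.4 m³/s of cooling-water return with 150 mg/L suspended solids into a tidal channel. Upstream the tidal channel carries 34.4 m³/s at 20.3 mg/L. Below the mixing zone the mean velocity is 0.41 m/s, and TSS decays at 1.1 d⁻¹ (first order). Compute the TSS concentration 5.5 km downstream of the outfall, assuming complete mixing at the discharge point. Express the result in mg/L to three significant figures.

26.9 mg/L

After complete mixing, C₀ = (3.4·150 + 34.4·20.3) / 37.8 = 31.97 mg/L.
Travel time t = 5500 m / 0.41 m/s = 1.341e+04 s = 0.1553 d.
C = 31.97·exp(−1.1·0.1553) = 31.97·0.843 = 26.95 mg/L.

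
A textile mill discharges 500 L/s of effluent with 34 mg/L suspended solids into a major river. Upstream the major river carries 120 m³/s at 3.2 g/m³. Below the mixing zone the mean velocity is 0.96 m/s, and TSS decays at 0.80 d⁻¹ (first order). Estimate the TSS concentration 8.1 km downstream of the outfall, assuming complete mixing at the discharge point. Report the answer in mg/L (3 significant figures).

500 L/s = 0.5 m³/s.
After complete mixing, C₀ = (0.5·34 + 120·3.2) / 120.5 = 3.328 mg/L.
Travel time t = 8100 m / 0.96 m/s = 8438 s = 0.09766 d.
C = 3.328·exp(−0.80·0.09766) = 3.328·0.9248 = 3.078 mg/L.

3.08 mg/L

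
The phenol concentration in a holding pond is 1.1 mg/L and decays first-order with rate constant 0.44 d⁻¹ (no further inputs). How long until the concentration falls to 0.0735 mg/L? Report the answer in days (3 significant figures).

6.15 d

t = ln(C₀/C)/k = ln(1.1/0.0735)/0.44 = 2.706/0.44 = 6.15 d.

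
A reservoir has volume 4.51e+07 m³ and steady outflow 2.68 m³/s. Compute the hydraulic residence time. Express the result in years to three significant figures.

Q = 2.68 m³/s × 3.156e+07 s/yr = 8.457e+07 m³/yr.
Hydraulic residence time τ = V/Q = 4.51e+07/8.457e+07 = 0.5333 yr.

0.533 yr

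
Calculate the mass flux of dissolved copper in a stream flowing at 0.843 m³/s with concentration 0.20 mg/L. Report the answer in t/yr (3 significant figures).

Mass flux = Q·C = 0.843 m³/s × 0.2 g/m³ = 0.1686 g/s.
= 0.1686 g/s × 31.56 = 5.321 t/yr.

5.32 t/yr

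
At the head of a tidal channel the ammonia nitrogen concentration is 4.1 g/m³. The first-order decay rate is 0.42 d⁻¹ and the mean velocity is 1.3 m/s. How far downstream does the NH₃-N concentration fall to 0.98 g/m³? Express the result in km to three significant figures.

383 km

From C = C₀·e^(−kt), t = ln(C₀/C)/k = ln(4.1/0.98)/0.42 = 1.431/0.42 = 3.408 d.
Distance = v·t = 1.3 m/s × 2.944e+05 s = 3.827e+05 m = 382.7 km.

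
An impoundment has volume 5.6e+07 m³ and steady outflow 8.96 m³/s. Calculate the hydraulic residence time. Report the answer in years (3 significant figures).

0.198 yr

Q = 8.96 m³/s × 3.156e+07 s/yr = 2.828e+08 m³/yr.
Hydraulic residence time τ = V/Q = 5.6e+07/2.828e+08 = 0.1981 yr.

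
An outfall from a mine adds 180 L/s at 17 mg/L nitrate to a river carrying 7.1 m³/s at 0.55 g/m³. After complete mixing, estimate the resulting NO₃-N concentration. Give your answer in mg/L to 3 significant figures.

0.957 mg/L

180 L/s = 0.18 m³/s.
By mass balance at complete mixing, C = (0.18·17 + 7.1·0.55) / (0.18 + 7.1) = 6.965/7.28 = 0.9567 mg/L.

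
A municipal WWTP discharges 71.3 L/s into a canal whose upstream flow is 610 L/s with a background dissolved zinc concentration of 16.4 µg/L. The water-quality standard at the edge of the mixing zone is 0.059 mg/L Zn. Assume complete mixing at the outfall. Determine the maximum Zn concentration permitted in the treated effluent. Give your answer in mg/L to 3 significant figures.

71.3 L/s = 0.0713 m³/s.
610 L/s = 0.61 m³/s.
16.4 µg/L = 0.0164 mg/L.
Mass balance: 0.059·0.6813 = 0.0713·Cₑ + 0.61·0.0164.
Cₑ = (0.0402 − 0.01) / 0.0713 = 0.4235 mg/L.

0.423 mg/L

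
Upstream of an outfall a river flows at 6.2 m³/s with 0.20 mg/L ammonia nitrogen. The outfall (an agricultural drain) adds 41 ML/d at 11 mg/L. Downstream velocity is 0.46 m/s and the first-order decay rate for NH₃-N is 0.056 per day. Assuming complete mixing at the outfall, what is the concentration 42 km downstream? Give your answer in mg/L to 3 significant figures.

0.912 mg/L

41 ML/d = 0.4745 m³/s.
After complete mixing, C₀ = (0.4745·11 + 6.2·0.2) / 6.675 = 0.9678 mg/L.
Travel time t = 4.2e+04 m / 0.46 m/s = 9.13e+04 s = 1.057 d.
C = 0.9678·exp(−0.056·1.057) = 0.9678·0.9425 = 0.9122 mg/L.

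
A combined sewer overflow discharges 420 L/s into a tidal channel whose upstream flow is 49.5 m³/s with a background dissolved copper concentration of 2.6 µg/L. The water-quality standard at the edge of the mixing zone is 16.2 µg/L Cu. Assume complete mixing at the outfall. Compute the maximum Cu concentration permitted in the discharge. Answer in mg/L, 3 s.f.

1.62 mg/L

420 L/s = 0.42 m³/s.
2.6 µg/L = 0.0026 mg/L.
16.2 µg/L = 0.0162 mg/L.
Mass balance: 0.0162·49.92 = 0.42·Cₑ + 49.5·0.0026.
Cₑ = (0.8087 − 0.1287) / 0.42 = 1.619 mg/L.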